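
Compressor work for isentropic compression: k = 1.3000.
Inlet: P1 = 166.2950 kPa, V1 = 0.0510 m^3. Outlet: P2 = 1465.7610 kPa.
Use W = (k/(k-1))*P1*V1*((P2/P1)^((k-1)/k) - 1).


(k-1)/k = 0.2308
(P2/P1)^exp = 1.6524
W = 4.3333 * 166.2950 * 0.0510 * (1.6524 - 1) = 23.9771 kJ

23.9771 kJ


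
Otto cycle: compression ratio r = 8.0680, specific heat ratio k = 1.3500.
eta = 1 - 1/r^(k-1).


r^(k-1) = 2.0767
eta = 1 - 1/2.0767 = 0.5185 = 51.8460%

51.8460%


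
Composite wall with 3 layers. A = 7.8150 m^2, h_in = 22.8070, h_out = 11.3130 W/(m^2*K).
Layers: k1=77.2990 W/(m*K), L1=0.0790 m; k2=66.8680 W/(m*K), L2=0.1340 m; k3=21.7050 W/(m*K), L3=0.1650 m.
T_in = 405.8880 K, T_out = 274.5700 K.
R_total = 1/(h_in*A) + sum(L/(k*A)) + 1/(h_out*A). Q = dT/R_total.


R_conv_in = 1/(22.8070*7.8150) = 0.0056
R_1 = 0.0790/(77.2990*7.8150) = 0.0001
R_2 = 0.1340/(66.8680*7.8150) = 0.0003
R_3 = 0.1650/(21.7050*7.8150) = 0.0010
R_conv_out = 1/(11.3130*7.8150) = 0.0113
R_total = 0.0183 K/W
Q = 131.3180 / 0.0183 = 7183.2073 W

R_total = 0.0183 K/W, Q = 7183.2073 W


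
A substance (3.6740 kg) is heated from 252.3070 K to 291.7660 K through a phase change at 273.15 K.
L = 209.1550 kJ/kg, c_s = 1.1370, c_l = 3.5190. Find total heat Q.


Q1 (sensible, solid) = 3.6740 * 1.1370 * 20.8430 = 87.0683 kJ
Q2 (latent) = 3.6740 * 209.1550 = 768.4355 kJ
Q3 (sensible, liquid) = 3.6740 * 3.5190 * 18.6160 = 240.6827 kJ
Q_total = 1096.1864 kJ

1096.1864 kJ


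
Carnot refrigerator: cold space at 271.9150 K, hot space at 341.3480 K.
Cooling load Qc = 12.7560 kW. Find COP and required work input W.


COP = 271.9150 / 69.4330 = 3.9162
W = 12.7560 / 3.9162 = 3.2572 kW

COP = 3.9162, W = 3.2572 kW


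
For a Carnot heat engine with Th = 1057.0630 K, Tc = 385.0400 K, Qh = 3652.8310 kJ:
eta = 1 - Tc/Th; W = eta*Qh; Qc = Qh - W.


eta = 1 - 385.0400/1057.0630 = 0.6357
W = 0.6357 * 3652.8310 = 2322.2707 kJ
Qc = 3652.8310 - 2322.2707 = 1330.5603 kJ

eta = 63.5745%, W = 2322.2707 kJ, Qc = 1330.5603 kJ


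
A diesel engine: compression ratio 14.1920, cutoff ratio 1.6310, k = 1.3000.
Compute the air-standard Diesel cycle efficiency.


r^(k-1) = 2.2162
rc^k = 1.8888
eta = 0.5111 = 51.1092%

51.1092%


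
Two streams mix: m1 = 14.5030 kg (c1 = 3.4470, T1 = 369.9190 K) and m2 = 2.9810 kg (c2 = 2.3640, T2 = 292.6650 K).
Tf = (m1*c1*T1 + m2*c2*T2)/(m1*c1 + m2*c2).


num = 20555.3667
den = 57.0389
Tf = 360.3744 K

360.3744 K


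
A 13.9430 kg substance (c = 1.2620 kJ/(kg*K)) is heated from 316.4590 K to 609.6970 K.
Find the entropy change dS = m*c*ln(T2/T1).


T2/T1 = 1.9266
ln(T2/T1) = 0.6558
dS = 13.9430 * 1.2620 * 0.6558 = 11.5389 kJ/K

11.5389 kJ/K


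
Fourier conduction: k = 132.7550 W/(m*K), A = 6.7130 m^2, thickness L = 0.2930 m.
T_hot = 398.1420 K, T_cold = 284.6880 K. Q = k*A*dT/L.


dT = 113.4540 K
Q = 132.7550 * 6.7130 * 113.4540 / 0.2930 = 345079.9497 W

345079.9497 W


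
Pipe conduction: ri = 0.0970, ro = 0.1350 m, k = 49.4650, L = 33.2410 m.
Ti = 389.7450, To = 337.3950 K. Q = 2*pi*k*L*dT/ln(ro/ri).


dT = 52.3500 K
ln(ro/ri) = 0.3306
Q = 2*pi*49.4650*33.2410*52.3500 / 0.3306 = 1636113.2279 W

1636113.2279 W


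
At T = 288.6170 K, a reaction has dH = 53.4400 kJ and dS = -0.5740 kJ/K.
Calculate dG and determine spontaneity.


T*dS = 288.6170 * -0.5740 = -165.6662 kJ
dG = 53.4400 + 165.6662 = 219.1062 kJ (non-spontaneous)

dG = 219.1062 kJ, non-spontaneous


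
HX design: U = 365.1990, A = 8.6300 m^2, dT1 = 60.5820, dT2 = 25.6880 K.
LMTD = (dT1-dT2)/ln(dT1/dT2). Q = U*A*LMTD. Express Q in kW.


LMTD = 40.6702 K
Q = 365.1990 * 8.6300 * 40.6702 = 128179.0577 W = 128.1791 kW

128.1791 kW


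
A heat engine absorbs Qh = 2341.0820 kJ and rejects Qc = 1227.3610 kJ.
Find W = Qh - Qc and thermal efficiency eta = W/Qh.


W = 2341.0820 - 1227.3610 = 1113.7210 kJ
eta = 1113.7210 / 2341.0820 = 0.4757 = 47.5729%

W = 1113.7210 kJ, eta = 47.5729%


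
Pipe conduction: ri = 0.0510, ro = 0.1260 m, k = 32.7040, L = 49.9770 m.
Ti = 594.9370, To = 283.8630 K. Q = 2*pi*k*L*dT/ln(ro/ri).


dT = 311.0740 K
ln(ro/ri) = 0.9045
Q = 2*pi*32.7040*49.9770*311.0740 / 0.9045 = 3532051.7925 W

3532051.7925 W


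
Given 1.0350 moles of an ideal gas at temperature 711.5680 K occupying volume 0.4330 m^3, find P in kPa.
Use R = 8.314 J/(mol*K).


P = nRT/V = 1.0350 * 8.314 * 711.5680 / 0.4330
= 6123.0355 / 0.4330 = 14140.9596 Pa = 14.1410 kPa

14.1410 kPa


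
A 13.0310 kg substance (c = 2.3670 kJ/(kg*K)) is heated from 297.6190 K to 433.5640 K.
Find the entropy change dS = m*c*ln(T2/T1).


T2/T1 = 1.4568
ln(T2/T1) = 0.3762
dS = 13.0310 * 2.3670 * 0.3762 = 11.6044 kJ/K

11.6044 kJ/K


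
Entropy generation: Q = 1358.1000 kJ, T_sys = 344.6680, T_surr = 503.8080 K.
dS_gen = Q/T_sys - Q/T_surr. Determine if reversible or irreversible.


dS_sys = 1358.1000/344.6680 = 3.9403 kJ/K
dS_surr = -1358.1000/503.8080 = -2.6957 kJ/K
dS_gen = 3.9403 - 2.6957 = 1.2446 kJ/K (irreversible)

dS_gen = 1.2446 kJ/K, irreversible


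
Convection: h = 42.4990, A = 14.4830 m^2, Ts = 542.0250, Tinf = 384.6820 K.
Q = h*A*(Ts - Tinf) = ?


dT = 157.3430 K
Q = 42.4990 * 14.4830 * 157.3430 = 96846.6646 W

96846.6646 W


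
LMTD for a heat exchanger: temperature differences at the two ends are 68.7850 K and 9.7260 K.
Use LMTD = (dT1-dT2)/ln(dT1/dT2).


dT1/dT2 = 7.0723
ln(dT1/dT2) = 1.9562
LMTD = 59.0590 / 1.9562 = 30.1909 K

30.1909 K


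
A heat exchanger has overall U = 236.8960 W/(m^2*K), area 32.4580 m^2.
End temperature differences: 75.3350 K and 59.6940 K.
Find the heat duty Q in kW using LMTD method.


LMTD = 67.2115 K
Q = 236.8960 * 32.4580 * 67.2115 = 516800.2974 W = 516.8003 kW

516.8003 kW


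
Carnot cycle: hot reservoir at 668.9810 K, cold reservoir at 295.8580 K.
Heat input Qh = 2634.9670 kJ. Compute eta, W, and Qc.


eta = 1 - 295.8580/668.9810 = 0.5577
W = 0.5577 * 2634.9670 = 1469.6483 kJ
Qc = 2634.9670 - 1469.6483 = 1165.3187 kJ

eta = 55.7748%, W = 1469.6483 kJ, Qc = 1165.3187 kJ


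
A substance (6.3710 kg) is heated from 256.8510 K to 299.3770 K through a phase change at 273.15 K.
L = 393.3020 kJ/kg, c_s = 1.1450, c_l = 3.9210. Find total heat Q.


Q1 (sensible, solid) = 6.3710 * 1.1450 * 16.2990 = 118.8979 kJ
Q2 (latent) = 6.3710 * 393.3020 = 2505.7270 kJ
Q3 (sensible, liquid) = 6.3710 * 3.9210 * 26.2270 = 655.1686 kJ
Q_total = 3279.7935 kJ

3279.7935 kJ


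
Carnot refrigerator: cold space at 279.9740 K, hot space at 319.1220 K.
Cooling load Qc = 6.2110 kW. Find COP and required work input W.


COP = 279.9740 / 39.1480 = 7.1517
W = 6.2110 / 7.1517 = 0.8685 kW

COP = 7.1517, W = 0.8685 kW


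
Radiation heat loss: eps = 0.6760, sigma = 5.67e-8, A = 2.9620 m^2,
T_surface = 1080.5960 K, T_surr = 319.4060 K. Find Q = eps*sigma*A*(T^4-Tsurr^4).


T^4 = 1.3635e+12
Tsurr^4 = 1.0408e+10
Q = 0.6760 * 5.67e-8 * 2.9620 * 1.3531e+12 = 153617.3835 W

153617.3835 W


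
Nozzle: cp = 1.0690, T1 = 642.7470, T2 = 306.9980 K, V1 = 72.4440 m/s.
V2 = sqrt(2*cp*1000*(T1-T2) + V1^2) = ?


dT = 335.7490 K
2*cp*1000*dT = 717831.3620
V1^2 = 5248.1331
V2 = sqrt(723079.4951) = 850.3408 m/s

850.3408 m/s


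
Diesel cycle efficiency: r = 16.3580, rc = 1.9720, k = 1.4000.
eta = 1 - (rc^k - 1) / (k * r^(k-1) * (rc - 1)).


r^(k-1) = 3.0584
rc^k = 2.5874
eta = 0.6186 = 61.8574%

61.8574%


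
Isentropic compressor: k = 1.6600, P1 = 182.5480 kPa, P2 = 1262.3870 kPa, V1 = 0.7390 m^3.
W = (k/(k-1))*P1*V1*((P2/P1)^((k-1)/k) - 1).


(k-1)/k = 0.3976
(P2/P1)^exp = 2.1573
W = 2.5152 * 182.5480 * 0.7390 * (2.1573 - 1) = 392.6600 kJ

392.6600 kJ


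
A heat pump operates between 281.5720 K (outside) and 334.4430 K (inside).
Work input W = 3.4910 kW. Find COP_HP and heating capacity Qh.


COP = 334.4430 / 52.8710 = 6.3256
Qh = 6.3256 * 3.4910 = 22.0828 kW

COP = 6.3256, Qh = 22.0828 kW


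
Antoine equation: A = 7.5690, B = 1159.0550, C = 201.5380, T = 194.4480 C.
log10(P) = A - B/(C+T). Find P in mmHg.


C+T = 395.9860
B/(C+T) = 2.9270
log10(P) = 7.5690 - 2.9270 = 4.6420
P = 10^4.6420 = 43852.0554 mmHg

43852.0554 mmHg


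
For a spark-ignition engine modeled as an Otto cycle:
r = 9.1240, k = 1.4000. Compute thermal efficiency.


r^(k-1) = 2.4214
eta = 1 - 1/2.4214 = 0.5870 = 58.7023%

58.7023%


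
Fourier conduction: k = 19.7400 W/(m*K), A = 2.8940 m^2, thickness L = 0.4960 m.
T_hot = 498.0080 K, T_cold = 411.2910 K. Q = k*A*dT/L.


dT = 86.7170 K
Q = 19.7400 * 2.8940 * 86.7170 / 0.4960 = 9987.7633 W

9987.7633 W


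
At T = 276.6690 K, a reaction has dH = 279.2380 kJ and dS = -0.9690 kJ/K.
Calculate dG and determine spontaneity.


T*dS = 276.6690 * -0.9690 = -268.0923 kJ
dG = 279.2380 + 268.0923 = 547.3303 kJ (non-spontaneous)

dG = 547.3303 kJ, non-spontaneous


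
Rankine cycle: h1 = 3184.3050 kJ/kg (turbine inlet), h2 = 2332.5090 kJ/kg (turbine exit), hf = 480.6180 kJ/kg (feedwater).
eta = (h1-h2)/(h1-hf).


W = 851.7960 kJ/kg
Q_in = 2703.6870 kJ/kg
eta = 0.3150 = 31.5050%

eta = 31.5050%


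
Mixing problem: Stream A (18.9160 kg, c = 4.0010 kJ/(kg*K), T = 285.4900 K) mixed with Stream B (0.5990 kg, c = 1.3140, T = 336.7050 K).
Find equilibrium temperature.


num = 21871.7315
den = 76.4700
Tf = 286.0171 K

286.0171 K


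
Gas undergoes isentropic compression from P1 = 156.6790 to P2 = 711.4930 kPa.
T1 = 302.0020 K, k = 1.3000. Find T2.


(k-1)/k = 0.2308
(P2/P1)^exp = 1.4179
T2 = 302.0020 * 1.4179 = 428.2152 K

428.2152 K


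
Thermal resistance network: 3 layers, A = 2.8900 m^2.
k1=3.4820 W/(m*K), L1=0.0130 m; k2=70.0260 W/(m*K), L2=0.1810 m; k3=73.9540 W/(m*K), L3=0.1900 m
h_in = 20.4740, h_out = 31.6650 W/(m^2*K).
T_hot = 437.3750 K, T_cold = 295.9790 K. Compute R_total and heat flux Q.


R_conv_in = 1/(20.4740*2.8900) = 0.0169
R_1 = 0.0130/(3.4820*2.8900) = 0.0013
R_2 = 0.1810/(70.0260*2.8900) = 0.0009
R_3 = 0.1900/(73.9540*2.8900) = 0.0009
R_conv_out = 1/(31.6650*2.8900) = 0.0109
R_total = 0.0309 K/W
Q = 141.3960 / 0.0309 = 4575.4382 W

R_total = 0.0309 K/W, Q = 4575.4382 W


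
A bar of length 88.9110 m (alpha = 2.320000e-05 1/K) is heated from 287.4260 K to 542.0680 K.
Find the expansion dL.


dT = 254.6420 K
dL = 2.320000e-05 * 88.9110 * 254.6420 = 0.525259 m
L_final = 89.436259 m

dL = 0.525259 m


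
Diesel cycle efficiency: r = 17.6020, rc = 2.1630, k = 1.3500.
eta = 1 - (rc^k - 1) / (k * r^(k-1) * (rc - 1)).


r^(k-1) = 2.7286
rc^k = 2.8335
eta = 0.5720 = 57.2018%

57.2018%


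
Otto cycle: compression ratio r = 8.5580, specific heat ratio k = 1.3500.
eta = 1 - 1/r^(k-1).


r^(k-1) = 2.1200
eta = 1 - 1/2.1200 = 0.5283 = 52.8296%

52.8296%


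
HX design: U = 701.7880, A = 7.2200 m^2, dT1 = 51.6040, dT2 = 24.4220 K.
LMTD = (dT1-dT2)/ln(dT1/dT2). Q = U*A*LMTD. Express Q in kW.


LMTD = 36.3340 K
Q = 701.7880 * 7.2200 * 36.3340 = 184101.0576 W = 184.1011 kW

184.1011 kW


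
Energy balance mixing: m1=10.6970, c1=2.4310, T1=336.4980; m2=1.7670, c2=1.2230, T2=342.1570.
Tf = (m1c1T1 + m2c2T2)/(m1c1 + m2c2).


num = 9489.8463
den = 28.1654
Tf = 336.9322 K

336.9322 K


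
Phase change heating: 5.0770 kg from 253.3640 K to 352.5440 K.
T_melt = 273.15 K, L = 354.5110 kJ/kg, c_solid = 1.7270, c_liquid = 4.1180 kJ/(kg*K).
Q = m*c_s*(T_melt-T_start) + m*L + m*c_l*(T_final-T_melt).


Q1 (sensible, solid) = 5.0770 * 1.7270 * 19.7860 = 173.4832 kJ
Q2 (latent) = 5.0770 * 354.5110 = 1799.8523 kJ
Q3 (sensible, liquid) = 5.0770 * 4.1180 * 79.3940 = 1659.8972 kJ
Q_total = 3633.2328 kJ

3633.2328 kJ


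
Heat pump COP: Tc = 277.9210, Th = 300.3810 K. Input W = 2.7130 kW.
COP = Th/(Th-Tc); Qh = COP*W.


COP = 300.3810 / 22.4600 = 13.3740
Qh = 13.3740 * 2.7130 = 36.2838 kW

COP = 13.3740, Qh = 36.2838 kW


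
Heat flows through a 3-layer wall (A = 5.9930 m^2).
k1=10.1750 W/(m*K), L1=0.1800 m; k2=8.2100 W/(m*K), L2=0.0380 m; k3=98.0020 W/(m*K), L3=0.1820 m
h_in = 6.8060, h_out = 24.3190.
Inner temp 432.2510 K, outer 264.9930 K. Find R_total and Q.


R_conv_in = 1/(6.8060*5.9930) = 0.0245
R_1 = 0.1800/(10.1750*5.9930) = 0.0030
R_2 = 0.0380/(8.2100*5.9930) = 0.0008
R_3 = 0.1820/(98.0020*5.9930) = 0.0003
R_conv_out = 1/(24.3190*5.9930) = 0.0069
R_total = 0.0354 K/W
Q = 167.2580 / 0.0354 = 4723.1745 W

R_total = 0.0354 K/W, Q = 4723.1745 W


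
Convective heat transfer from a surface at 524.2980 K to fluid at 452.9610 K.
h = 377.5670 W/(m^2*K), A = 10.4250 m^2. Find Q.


dT = 71.3370 K
Q = 377.5670 * 10.4250 * 71.3370 = 280792.1320 W

280792.1320 W


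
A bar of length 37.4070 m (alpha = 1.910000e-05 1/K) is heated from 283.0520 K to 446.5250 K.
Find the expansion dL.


dT = 163.4730 K
dL = 1.910000e-05 * 37.4070 * 163.4730 = 0.116797 m
L_final = 37.523797 m

dL = 0.116797 m


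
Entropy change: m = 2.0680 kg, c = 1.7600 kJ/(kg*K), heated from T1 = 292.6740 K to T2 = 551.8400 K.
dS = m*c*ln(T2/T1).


T2/T1 = 1.8855
ln(T2/T1) = 0.6342
dS = 2.0680 * 1.7600 * 0.6342 = 2.3083 kJ/K

2.3083 kJ/K


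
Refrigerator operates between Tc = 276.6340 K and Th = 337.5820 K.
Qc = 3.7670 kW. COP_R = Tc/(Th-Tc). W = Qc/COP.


COP = 276.6340 / 60.9480 = 4.5389
W = 3.7670 / 4.5389 = 0.8299 kW

COP = 4.5389, W = 0.8299 kW


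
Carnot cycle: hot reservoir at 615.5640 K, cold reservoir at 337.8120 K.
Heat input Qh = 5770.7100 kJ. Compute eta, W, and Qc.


eta = 1 - 337.8120/615.5640 = 0.4512
W = 0.4512 * 5770.7100 = 2603.8336 kJ
Qc = 5770.7100 - 2603.8336 = 3166.8764 kJ

eta = 45.1215%, W = 2603.8336 kJ, Qc = 3166.8764 kJ


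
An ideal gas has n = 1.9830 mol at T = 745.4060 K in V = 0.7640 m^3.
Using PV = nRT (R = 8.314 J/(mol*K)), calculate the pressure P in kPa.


P = nRT/V = 1.9830 * 8.314 * 745.4060 / 0.7640
= 12289.2568 / 0.7640 = 16085.4146 Pa = 16.0854 kPa

16.0854 kPa


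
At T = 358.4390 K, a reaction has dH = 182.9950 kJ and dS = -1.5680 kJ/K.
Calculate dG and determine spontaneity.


T*dS = 358.4390 * -1.5680 = -562.0324 kJ
dG = 182.9950 + 562.0324 = 745.0274 kJ (non-spontaneous)

dG = 745.0274 kJ, non-spontaneous


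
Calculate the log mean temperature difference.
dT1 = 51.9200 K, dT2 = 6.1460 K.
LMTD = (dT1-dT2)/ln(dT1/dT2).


dT1/dT2 = 8.4478
ln(dT1/dT2) = 2.1339
LMTD = 45.7740 / 2.1339 = 21.4508 K

21.4508 K


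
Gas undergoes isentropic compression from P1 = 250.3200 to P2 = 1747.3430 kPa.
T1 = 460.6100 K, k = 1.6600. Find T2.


(k-1)/k = 0.3976
(P2/P1)^exp = 2.1653
T2 = 460.6100 * 2.1653 = 997.3623 K

997.3623 K


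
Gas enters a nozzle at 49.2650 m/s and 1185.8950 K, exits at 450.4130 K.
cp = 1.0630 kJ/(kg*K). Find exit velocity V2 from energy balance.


dT = 735.4820 K
2*cp*1000*dT = 1563634.7320
V1^2 = 2427.0402
V2 = sqrt(1566061.7722) = 1251.4239 m/s

1251.4239 m/s


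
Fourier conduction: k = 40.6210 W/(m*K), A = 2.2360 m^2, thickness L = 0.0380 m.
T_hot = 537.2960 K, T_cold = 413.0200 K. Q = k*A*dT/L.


dT = 124.2760 K
Q = 40.6210 * 2.2360 * 124.2760 / 0.0380 = 297047.6217 W

297047.6217 W


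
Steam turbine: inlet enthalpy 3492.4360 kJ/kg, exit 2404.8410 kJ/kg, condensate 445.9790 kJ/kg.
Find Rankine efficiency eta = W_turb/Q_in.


W = 1087.5950 kJ/kg
Q_in = 3046.4570 kJ/kg
eta = 0.3570 = 35.7003%

eta = 35.7003%


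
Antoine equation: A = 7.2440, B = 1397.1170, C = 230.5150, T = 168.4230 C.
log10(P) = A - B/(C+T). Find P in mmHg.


C+T = 398.9380
B/(C+T) = 3.5021
log10(P) = 7.2440 - 3.5021 = 3.7419
P = 10^3.7419 = 5519.6234 mmHg

5519.6234 mmHg


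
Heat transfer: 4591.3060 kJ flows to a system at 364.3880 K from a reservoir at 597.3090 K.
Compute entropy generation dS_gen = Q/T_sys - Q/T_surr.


dS_sys = 4591.3060/364.3880 = 12.6000 kJ/K
dS_surr = -4591.3060/597.3090 = -7.6867 kJ/K
dS_gen = 12.6000 - 7.6867 = 4.9134 kJ/K (irreversible)

dS_gen = 4.9134 kJ/K, irreversible


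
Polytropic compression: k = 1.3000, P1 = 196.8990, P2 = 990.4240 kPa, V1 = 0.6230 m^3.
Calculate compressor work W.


(k-1)/k = 0.2308
(P2/P1)^exp = 1.4518
W = 4.3333 * 196.8990 * 0.6230 * (1.4518 - 1) = 240.1520 kJ

240.1520 kJ


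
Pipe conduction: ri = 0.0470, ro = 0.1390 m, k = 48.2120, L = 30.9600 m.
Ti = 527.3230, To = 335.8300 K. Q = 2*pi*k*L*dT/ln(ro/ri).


dT = 191.4930 K
ln(ro/ri) = 1.0843
Q = 2*pi*48.2120*30.9600*191.4930 / 1.0843 = 1656261.3488 W

1656261.3488 W


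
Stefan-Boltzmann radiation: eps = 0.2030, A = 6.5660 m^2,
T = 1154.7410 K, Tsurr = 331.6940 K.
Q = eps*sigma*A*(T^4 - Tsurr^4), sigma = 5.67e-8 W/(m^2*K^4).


T^4 = 1.7780e+12
Tsurr^4 = 1.2105e+10
Q = 0.2030 * 5.67e-8 * 6.5660 * 1.7659e+12 = 133460.1421 W

133460.1421 W


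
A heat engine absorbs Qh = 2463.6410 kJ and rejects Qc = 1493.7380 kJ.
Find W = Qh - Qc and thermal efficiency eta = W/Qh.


W = 2463.6410 - 1493.7380 = 969.9030 kJ
eta = 969.9030 / 2463.6410 = 0.3937 = 39.3687%

W = 969.9030 kJ, eta = 39.3687%


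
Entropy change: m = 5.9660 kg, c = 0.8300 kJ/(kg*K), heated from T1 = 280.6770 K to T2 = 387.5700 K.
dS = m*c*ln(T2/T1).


T2/T1 = 1.3808
ln(T2/T1) = 0.3227
dS = 5.9660 * 0.8300 * 0.3227 = 1.5979 kJ/K

1.5979 kJ/K


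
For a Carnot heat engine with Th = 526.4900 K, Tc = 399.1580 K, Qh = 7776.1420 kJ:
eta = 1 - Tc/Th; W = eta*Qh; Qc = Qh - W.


eta = 1 - 399.1580/526.4900 = 0.2419
W = 0.2419 * 7776.1420 = 1880.6658 kJ
Qc = 7776.1420 - 1880.6658 = 5895.4762 kJ

eta = 24.1851%, W = 1880.6658 kJ, Qc = 5895.4762 kJ


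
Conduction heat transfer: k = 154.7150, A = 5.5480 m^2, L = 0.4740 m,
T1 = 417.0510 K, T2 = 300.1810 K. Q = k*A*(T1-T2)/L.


dT = 116.8700 K
Q = 154.7150 * 5.5480 * 116.8700 / 0.4740 = 211637.9648 W

211637.9648 W


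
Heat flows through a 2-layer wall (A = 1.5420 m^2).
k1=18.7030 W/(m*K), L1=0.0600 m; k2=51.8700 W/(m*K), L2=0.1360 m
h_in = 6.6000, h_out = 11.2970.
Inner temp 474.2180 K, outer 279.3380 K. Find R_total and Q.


R_conv_in = 1/(6.6000*1.5420) = 0.0983
R_1 = 0.0600/(18.7030*1.5420) = 0.0021
R_2 = 0.1360/(51.8700*1.5420) = 0.0017
R_conv_out = 1/(11.2970*1.5420) = 0.0574
R_total = 0.1594 K/W
Q = 194.8800 / 0.1594 = 1222.2396 W

R_total = 0.1594 K/W, Q = 1222.2396 W


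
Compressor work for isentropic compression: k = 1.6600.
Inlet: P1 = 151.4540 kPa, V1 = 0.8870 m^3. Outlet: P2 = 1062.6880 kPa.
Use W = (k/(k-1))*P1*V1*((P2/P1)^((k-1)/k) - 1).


(k-1)/k = 0.3976
(P2/P1)^exp = 2.1698
W = 2.5152 * 151.4540 * 0.8870 * (2.1698 - 1) = 395.2431 kJ

395.2431 kJ


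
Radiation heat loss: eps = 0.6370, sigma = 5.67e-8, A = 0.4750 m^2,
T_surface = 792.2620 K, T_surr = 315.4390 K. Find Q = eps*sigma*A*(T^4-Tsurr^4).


T^4 = 3.9398e+11
Tsurr^4 = 9.9006e+09
Q = 0.6370 * 5.67e-8 * 0.4750 * 3.8408e+11 = 6589.2847 W

6589.2847 W


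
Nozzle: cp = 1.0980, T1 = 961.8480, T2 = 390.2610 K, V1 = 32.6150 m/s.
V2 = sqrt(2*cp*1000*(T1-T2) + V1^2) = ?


dT = 571.5870 K
2*cp*1000*dT = 1255205.0520
V1^2 = 1063.7382
V2 = sqrt(1256268.7902) = 1120.8340 m/s

1120.8340 m/s


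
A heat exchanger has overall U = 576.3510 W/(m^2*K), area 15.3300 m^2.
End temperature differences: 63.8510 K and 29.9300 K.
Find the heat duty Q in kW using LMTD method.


LMTD = 44.7689 K
Q = 576.3510 * 15.3300 * 44.7689 = 395553.9891 W = 395.5540 kW

395.5540 kW


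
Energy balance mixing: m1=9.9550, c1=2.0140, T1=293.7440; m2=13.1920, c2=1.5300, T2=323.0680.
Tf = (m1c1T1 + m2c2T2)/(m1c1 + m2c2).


num = 12410.1091
den = 40.2331
Tf = 308.4550 K

308.4550 K


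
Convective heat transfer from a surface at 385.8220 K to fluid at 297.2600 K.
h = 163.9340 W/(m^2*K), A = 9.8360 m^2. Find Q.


dT = 88.5620 K
Q = 163.9340 * 9.8360 * 88.5620 = 142802.2241 W

142802.2241 W


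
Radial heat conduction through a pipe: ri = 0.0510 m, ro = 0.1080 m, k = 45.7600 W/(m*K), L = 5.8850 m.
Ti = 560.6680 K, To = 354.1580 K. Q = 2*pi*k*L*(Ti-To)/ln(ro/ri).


dT = 206.5100 K
ln(ro/ri) = 0.7503
Q = 2*pi*45.7600*5.8850*206.5100 / 0.7503 = 465709.6675 W

465709.6675 W


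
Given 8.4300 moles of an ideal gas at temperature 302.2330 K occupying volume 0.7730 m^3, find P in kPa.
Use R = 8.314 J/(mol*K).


P = nRT/V = 8.4300 * 8.314 * 302.2330 / 0.7730
= 21182.6103 / 0.7730 = 27403.1181 Pa = 27.4031 kPa

27.4031 kPa


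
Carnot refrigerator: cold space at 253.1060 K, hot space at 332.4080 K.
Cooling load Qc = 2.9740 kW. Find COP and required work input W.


COP = 253.1060 / 79.3020 = 3.1917
W = 2.9740 / 3.1917 = 0.9318 kW

COP = 3.1917, W = 0.9318 kW


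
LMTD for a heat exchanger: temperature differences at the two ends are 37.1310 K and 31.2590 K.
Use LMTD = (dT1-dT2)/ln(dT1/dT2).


dT1/dT2 = 1.1878
ln(dT1/dT2) = 0.1721
LMTD = 5.8720 / 0.1721 = 34.1108 K

34.1108 K


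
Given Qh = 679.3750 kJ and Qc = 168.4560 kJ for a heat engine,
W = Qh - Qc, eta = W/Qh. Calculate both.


W = 679.3750 - 168.4560 = 510.9190 kJ
eta = 510.9190 / 679.3750 = 0.7520 = 75.2043%

W = 510.9190 kJ, eta = 75.2043%


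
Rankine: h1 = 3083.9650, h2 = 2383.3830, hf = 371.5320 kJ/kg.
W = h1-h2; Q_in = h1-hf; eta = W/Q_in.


W = 700.5820 kJ/kg
Q_in = 2712.4330 kJ/kg
eta = 0.2583 = 25.8285%

eta = 25.8285%


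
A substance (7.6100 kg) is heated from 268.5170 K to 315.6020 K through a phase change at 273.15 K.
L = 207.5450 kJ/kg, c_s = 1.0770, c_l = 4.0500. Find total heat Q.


Q1 (sensible, solid) = 7.6100 * 1.0770 * 4.6330 = 37.9719 kJ
Q2 (latent) = 7.6100 * 207.5450 = 1579.4174 kJ
Q3 (sensible, liquid) = 7.6100 * 4.0500 * 42.4520 = 1308.3919 kJ
Q_total = 2925.7812 kJ

2925.7812 kJ


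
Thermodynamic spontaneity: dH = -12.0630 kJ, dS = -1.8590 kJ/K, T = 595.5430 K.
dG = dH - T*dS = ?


T*dS = 595.5430 * -1.8590 = -1107.1144 kJ
dG = -12.0630 + 1107.1144 = 1095.0514 kJ (non-spontaneous)

dG = 1095.0514 kJ, non-spontaneous


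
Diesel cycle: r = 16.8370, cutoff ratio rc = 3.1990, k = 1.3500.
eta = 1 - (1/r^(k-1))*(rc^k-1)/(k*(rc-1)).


r^(k-1) = 2.6865
rc^k = 4.8058
eta = 0.5228 = 52.2802%

52.2802%


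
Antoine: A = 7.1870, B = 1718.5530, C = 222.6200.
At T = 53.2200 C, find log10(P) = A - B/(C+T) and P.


C+T = 275.8400
B/(C+T) = 6.2303
log10(P) = 7.1870 - 6.2303 = 0.9567
P = 10^0.9567 = 9.0521 mmHg

9.0521 mmHg


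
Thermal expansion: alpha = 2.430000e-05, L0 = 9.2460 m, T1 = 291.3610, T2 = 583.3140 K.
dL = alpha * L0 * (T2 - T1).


dT = 291.9530 K
dL = 2.430000e-05 * 9.2460 * 291.9530 = 0.065595 m
L_final = 9.311595 m

dL = 0.065595 m


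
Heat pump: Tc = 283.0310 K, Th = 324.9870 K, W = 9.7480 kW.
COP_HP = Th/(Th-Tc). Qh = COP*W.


COP = 324.9870 / 41.9560 = 7.7459
Qh = 7.7459 * 9.7480 = 75.5070 kW

COP = 7.7459, Qh = 75.5070 kW


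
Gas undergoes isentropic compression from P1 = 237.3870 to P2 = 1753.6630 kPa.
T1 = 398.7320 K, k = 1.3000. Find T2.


(k-1)/k = 0.2308
(P2/P1)^exp = 1.5864
T2 = 398.7320 * 1.5864 = 632.5599 K

632.5599 K


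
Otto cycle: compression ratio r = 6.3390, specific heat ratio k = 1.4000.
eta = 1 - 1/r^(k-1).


r^(k-1) = 2.0932
eta = 1 - 1/2.0932 = 0.5223 = 52.2260%

52.2260%


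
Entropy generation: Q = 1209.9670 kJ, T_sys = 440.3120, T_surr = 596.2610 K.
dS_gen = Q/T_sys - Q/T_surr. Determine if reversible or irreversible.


dS_sys = 1209.9670/440.3120 = 2.7480 kJ/K
dS_surr = -1209.9670/596.2610 = -2.0293 kJ/K
dS_gen = 2.7480 - 2.0293 = 0.7187 kJ/K (irreversible)

dS_gen = 0.7187 kJ/K, irreversible


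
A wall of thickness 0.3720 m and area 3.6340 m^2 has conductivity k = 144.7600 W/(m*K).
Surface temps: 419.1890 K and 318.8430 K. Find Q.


dT = 100.3460 K
Q = 144.7600 * 3.6340 * 100.3460 / 0.3720 = 141902.6882 W

141902.6882 W


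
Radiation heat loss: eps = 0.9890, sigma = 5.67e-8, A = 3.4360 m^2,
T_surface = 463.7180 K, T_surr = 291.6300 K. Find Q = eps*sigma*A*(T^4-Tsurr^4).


T^4 = 4.6240e+10
Tsurr^4 = 7.2332e+09
Q = 0.9890 * 5.67e-8 * 3.4360 * 3.9007e+10 = 7515.7229 W

7515.7229 W


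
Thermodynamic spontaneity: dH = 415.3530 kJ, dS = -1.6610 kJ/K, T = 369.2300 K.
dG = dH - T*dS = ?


T*dS = 369.2300 * -1.6610 = -613.2910 kJ
dG = 415.3530 + 613.2910 = 1028.6440 kJ (non-spontaneous)

dG = 1028.6440 kJ, non-spontaneous


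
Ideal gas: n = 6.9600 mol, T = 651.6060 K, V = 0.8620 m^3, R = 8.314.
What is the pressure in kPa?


P = nRT/V = 6.9600 * 8.314 * 651.6060 / 0.8620
= 37705.4679 / 0.8620 = 43741.8421 Pa = 43.7418 kPa

43.7418 kPa


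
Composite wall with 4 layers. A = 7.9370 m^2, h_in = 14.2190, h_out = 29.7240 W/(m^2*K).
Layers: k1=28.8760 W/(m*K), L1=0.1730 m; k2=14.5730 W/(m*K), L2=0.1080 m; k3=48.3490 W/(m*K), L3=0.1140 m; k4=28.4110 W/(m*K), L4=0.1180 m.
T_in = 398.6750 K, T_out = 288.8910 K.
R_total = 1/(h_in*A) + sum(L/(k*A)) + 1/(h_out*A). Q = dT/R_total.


R_conv_in = 1/(14.2190*7.9370) = 0.0089
R_1 = 0.1730/(28.8760*7.9370) = 0.0008
R_2 = 0.1080/(14.5730*7.9370) = 0.0009
R_3 = 0.1140/(48.3490*7.9370) = 0.0003
R_4 = 0.1180/(28.4110*7.9370) = 0.0005
R_conv_out = 1/(29.7240*7.9370) = 0.0042
R_total = 0.0156 K/W
Q = 109.7840 / 0.0156 = 7033.6095 W

R_total = 0.0156 K/W, Q = 7033.6095 W


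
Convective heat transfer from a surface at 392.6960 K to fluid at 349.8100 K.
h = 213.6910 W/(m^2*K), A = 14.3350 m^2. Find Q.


dT = 42.8860 K
Q = 213.6910 * 14.3350 * 42.8860 = 131370.9892 W

131370.9892 W


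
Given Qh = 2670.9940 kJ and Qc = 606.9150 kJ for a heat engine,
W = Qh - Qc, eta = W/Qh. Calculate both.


W = 2670.9940 - 606.9150 = 2064.0790 kJ
eta = 2064.0790 / 2670.9940 = 0.7728 = 77.2776%

W = 2064.0790 kJ, eta = 77.2776%


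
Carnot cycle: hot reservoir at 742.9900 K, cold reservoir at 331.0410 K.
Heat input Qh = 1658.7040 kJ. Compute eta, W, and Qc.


eta = 1 - 331.0410/742.9900 = 0.5544
W = 0.5544 * 1658.7040 = 919.6644 kJ
Qc = 1658.7040 - 919.6644 = 739.0396 kJ

eta = 55.4448%, W = 919.6644 kJ, Qc = 739.0396 kJ


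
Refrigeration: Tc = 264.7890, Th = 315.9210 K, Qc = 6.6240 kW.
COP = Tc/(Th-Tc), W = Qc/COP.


COP = 264.7890 / 51.1320 = 5.1785
W = 6.6240 / 5.1785 = 1.2791 kW

COP = 5.1785, W = 1.2791 kW


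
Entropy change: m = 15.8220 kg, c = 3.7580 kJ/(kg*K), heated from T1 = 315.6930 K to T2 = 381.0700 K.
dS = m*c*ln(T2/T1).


T2/T1 = 1.2071
ln(T2/T1) = 0.1882
dS = 15.8220 * 3.7580 * 0.1882 = 11.1910 kJ/K

11.1910 kJ/K


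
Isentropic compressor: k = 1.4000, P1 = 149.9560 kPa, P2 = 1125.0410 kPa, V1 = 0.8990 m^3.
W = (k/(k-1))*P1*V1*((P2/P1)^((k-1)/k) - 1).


(k-1)/k = 0.2857
(P2/P1)^exp = 1.7785
W = 3.5000 * 149.9560 * 0.8990 * (1.7785 - 1) = 367.3336 kJ

367.3336 kJ


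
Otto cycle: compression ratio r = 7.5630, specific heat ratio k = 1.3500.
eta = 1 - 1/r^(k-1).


r^(k-1) = 2.0302
eta = 1 - 1/2.0302 = 0.5074 = 50.7442%

50.7442%


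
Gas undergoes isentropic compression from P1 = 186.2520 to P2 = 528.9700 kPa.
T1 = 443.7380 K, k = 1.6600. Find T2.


(k-1)/k = 0.3976
(P2/P1)^exp = 1.5144
T2 = 443.7380 * 1.5144 = 671.9954 K

671.9954 K


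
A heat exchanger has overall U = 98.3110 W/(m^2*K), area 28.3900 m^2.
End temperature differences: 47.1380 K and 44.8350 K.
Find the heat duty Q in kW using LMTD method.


LMTD = 45.9769 K
Q = 98.3110 * 28.3900 * 45.9769 = 128323.7584 W = 128.3238 kW

128.3238 kW


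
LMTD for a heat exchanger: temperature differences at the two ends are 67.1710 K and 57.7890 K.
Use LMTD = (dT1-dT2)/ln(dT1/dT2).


dT1/dT2 = 1.1623
ln(dT1/dT2) = 0.1504
LMTD = 9.3820 / 0.1504 = 62.3624 K

62.3624 K


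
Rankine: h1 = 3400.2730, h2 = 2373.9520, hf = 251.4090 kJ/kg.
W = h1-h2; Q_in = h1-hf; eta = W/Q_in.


W = 1026.3210 kJ/kg
Q_in = 3148.8640 kJ/kg
eta = 0.3259 = 32.5934%

eta = 32.5934%


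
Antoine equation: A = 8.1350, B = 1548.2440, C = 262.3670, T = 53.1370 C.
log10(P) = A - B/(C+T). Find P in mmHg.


C+T = 315.5040
B/(C+T) = 4.9072
log10(P) = 8.1350 - 4.9072 = 3.2278
P = 10^3.2278 = 1689.6285 mmHg

1689.6285 mmHg


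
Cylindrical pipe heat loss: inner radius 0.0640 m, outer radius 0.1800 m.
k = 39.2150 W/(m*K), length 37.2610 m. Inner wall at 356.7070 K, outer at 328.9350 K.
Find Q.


dT = 27.7720 K
ln(ro/ri) = 1.0341
Q = 2*pi*39.2150*37.2610*27.7720 / 1.0341 = 246571.1322 W

246571.1322 W


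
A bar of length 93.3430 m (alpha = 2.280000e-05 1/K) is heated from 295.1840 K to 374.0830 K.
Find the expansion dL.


dT = 78.8990 K
dL = 2.280000e-05 * 93.3430 * 78.8990 = 0.167914 m
L_final = 93.510914 m

dL = 0.167914 m


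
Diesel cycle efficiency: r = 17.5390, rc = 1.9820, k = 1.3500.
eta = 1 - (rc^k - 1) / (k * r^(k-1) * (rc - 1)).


r^(k-1) = 2.7252
rc^k = 2.5182
eta = 0.5798 = 57.9775%

57.9775%


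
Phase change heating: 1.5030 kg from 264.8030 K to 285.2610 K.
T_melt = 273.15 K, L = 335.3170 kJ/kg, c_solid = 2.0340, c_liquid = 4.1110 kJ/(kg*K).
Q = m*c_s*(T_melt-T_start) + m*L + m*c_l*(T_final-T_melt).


Q1 (sensible, solid) = 1.5030 * 2.0340 * 8.3470 = 25.5176 kJ
Q2 (latent) = 1.5030 * 335.3170 = 503.9815 kJ
Q3 (sensible, liquid) = 1.5030 * 4.1110 * 12.1110 = 74.8318 kJ
Q_total = 604.3309 kJ

604.3309 kJ


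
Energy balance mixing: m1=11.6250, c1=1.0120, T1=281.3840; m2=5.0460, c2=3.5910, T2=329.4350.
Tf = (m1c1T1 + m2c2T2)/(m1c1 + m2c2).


num = 9279.7655
den = 29.8847
Tf = 310.5191 K

310.5191 K


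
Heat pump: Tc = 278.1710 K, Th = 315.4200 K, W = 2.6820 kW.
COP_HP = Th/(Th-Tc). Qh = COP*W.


COP = 315.4200 / 37.2490 = 8.4679
Qh = 8.4679 * 2.6820 = 22.7108 kW

COP = 8.4679, Qh = 22.7108 kW


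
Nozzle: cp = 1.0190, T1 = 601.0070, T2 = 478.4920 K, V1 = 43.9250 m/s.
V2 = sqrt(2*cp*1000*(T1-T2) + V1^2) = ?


dT = 122.5150 K
2*cp*1000*dT = 249685.5700
V1^2 = 1929.4056
V2 = sqrt(251614.9756) = 501.6124 m/s

501.6124 m/s


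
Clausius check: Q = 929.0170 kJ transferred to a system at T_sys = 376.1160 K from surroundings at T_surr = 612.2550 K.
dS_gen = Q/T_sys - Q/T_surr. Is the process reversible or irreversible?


dS_sys = 929.0170/376.1160 = 2.4700 kJ/K
dS_surr = -929.0170/612.2550 = -1.5174 kJ/K
dS_gen = 2.4700 - 1.5174 = 0.9527 kJ/K (irreversible)

dS_gen = 0.9527 kJ/K, irreversible


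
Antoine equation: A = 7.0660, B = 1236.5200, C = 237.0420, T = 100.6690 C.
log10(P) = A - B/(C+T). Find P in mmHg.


C+T = 337.7110
B/(C+T) = 3.6615
log10(P) = 7.0660 - 3.6615 = 3.4045
P = 10^3.4045 = 2538.2017 mmHg

2538.2017 mmHg


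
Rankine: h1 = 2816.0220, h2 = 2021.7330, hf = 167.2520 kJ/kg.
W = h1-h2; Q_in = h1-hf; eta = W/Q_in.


W = 794.2890 kJ/kg
Q_in = 2648.7700 kJ/kg
eta = 0.2999 = 29.9871%

eta = 29.9871%


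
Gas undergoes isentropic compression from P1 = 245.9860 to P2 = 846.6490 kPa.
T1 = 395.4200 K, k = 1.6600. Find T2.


(k-1)/k = 0.3976
(P2/P1)^exp = 1.6346
T2 = 395.4200 * 1.6346 = 646.3717 K

646.3717 K


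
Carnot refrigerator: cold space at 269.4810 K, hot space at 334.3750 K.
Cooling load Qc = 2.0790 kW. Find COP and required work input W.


COP = 269.4810 / 64.8940 = 4.1526
W = 2.0790 / 4.1526 = 0.5006 kW

COP = 4.1526, W = 0.5006 kW


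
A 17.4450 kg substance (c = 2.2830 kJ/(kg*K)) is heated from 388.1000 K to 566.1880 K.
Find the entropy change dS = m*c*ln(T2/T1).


T2/T1 = 1.4589
ln(T2/T1) = 0.3777
dS = 17.4450 * 2.2830 * 0.3777 = 15.0412 kJ/K

15.0412 kJ/K


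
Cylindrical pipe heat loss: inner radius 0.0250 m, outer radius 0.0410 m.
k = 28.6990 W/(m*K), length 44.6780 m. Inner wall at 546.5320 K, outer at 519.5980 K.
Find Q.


dT = 26.9340 K
ln(ro/ri) = 0.4947
Q = 2*pi*28.6990*44.6780*26.9340 / 0.4947 = 438634.3119 W

438634.3119 W


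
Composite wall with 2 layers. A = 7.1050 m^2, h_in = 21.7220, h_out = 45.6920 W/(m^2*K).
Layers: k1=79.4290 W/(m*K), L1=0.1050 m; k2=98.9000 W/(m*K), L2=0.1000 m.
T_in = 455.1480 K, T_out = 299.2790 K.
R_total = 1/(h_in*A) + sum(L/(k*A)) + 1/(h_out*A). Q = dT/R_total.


R_conv_in = 1/(21.7220*7.1050) = 0.0065
R_1 = 0.1050/(79.4290*7.1050) = 0.0002
R_2 = 0.1000/(98.9000*7.1050) = 0.0001
R_conv_out = 1/(45.6920*7.1050) = 0.0031
R_total = 0.0099 K/W
Q = 155.8690 / 0.0099 = 15763.2793 W

R_total = 0.0099 K/W, Q = 15763.2793 W


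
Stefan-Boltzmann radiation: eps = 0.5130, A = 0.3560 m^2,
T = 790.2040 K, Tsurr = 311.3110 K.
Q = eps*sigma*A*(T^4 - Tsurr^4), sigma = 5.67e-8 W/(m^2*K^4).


T^4 = 3.8990e+11
Tsurr^4 = 9.3924e+09
Q = 0.5130 * 5.67e-8 * 0.3560 * 3.8051e+11 = 3940.1928 W

3940.1928 W


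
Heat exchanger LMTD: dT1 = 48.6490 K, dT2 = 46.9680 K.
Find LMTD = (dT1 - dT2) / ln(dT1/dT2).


dT1/dT2 = 1.0358
ln(dT1/dT2) = 0.0352
LMTD = 1.6810 / 0.0352 = 47.8036 K

47.8036 K


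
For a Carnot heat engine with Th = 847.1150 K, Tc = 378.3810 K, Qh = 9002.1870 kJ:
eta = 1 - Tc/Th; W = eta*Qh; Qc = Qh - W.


eta = 1 - 378.3810/847.1150 = 0.5533
W = 0.5533 * 9002.1870 = 4981.1786 kJ
Qc = 9002.1870 - 4981.1786 = 4021.0084 kJ

eta = 55.3330%, W = 4981.1786 kJ, Qc = 4021.0084 kJ


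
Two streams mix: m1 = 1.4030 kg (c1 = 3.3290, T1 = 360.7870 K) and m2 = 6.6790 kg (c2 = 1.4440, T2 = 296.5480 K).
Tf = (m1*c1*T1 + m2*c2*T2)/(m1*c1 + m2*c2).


num = 4545.1371
den = 14.3151
Tf = 317.5073 K

317.5073 K


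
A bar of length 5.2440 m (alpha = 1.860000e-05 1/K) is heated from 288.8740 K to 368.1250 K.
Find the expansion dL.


dT = 79.2510 K
dL = 1.860000e-05 * 5.2440 * 79.2510 = 0.007730 m
L_final = 5.251730 m

dL = 0.007730 m


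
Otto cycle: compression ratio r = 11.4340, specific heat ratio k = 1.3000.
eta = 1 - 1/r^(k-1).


r^(k-1) = 2.0771
eta = 1 - 1/2.0771 = 0.5186 = 51.8562%

51.8562%


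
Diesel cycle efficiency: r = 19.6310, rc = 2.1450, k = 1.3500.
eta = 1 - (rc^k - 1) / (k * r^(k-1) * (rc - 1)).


r^(k-1) = 2.8348
rc^k = 2.8017
eta = 0.5888 = 58.8830%

58.8830%


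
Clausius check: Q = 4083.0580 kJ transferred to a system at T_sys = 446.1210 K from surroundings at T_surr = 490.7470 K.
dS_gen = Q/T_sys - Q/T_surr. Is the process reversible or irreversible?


dS_sys = 4083.0580/446.1210 = 9.1524 kJ/K
dS_surr = -4083.0580/490.7470 = -8.3201 kJ/K
dS_gen = 9.1524 - 8.3201 = 0.8323 kJ/K (irreversible)

dS_gen = 0.8323 kJ/K, irreversible


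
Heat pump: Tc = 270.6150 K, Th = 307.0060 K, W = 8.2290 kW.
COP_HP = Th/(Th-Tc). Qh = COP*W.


COP = 307.0060 / 36.3910 = 8.4363
Qh = 8.4363 * 8.2290 = 69.4224 kW

COP = 8.4363, Qh = 69.4224 kW


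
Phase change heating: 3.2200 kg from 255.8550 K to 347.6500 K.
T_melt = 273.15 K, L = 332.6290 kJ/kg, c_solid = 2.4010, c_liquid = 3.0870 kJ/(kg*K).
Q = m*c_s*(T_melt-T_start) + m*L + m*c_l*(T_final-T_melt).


Q1 (sensible, solid) = 3.2200 * 2.4010 * 17.2950 = 133.7114 kJ
Q2 (latent) = 3.2200 * 332.6290 = 1071.0654 kJ
Q3 (sensible, liquid) = 3.2200 * 3.0870 * 74.5000 = 740.5404 kJ
Q_total = 1945.3173 kJ

1945.3173 kJ


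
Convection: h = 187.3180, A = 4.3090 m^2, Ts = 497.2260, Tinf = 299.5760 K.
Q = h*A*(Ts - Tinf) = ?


dT = 197.6500 K
Q = 187.3180 * 4.3090 * 197.6500 = 159533.8422 W

159533.8422 W


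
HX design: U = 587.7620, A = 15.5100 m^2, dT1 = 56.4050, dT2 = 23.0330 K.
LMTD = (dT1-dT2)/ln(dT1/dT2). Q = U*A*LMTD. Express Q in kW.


LMTD = 37.2609 K
Q = 587.7620 * 15.5100 * 37.2609 = 339677.6594 W = 339.6777 kW

339.6777 kW


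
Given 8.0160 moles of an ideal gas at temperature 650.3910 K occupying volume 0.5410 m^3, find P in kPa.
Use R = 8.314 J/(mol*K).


P = nRT/V = 8.0160 * 8.314 * 650.3910 / 0.5410
= 43345.3238 / 0.5410 = 80120.7464 Pa = 80.1207 kPa

80.1207 kPa


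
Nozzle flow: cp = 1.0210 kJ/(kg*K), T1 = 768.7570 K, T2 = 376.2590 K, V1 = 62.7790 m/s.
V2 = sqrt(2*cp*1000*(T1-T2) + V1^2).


dT = 392.4980 K
2*cp*1000*dT = 801480.9160
V1^2 = 3941.2028
V2 = sqrt(805422.1188) = 897.4531 m/s

897.4531 m/s


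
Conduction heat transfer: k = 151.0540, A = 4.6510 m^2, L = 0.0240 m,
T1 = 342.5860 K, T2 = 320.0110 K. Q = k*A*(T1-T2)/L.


dT = 22.5750 K
Q = 151.0540 * 4.6510 * 22.5750 / 0.0240 = 660838.1199 W

660838.1199 W


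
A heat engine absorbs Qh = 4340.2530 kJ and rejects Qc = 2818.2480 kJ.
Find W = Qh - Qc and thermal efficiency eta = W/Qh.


W = 4340.2530 - 2818.2480 = 1522.0050 kJ
eta = 1522.0050 / 4340.2530 = 0.3507 = 35.0672%

W = 1522.0050 kJ, eta = 35.0672%


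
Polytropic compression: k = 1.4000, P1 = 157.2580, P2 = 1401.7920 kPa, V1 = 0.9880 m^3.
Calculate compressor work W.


(k-1)/k = 0.2857
(P2/P1)^exp = 1.8683
W = 3.5000 * 157.2580 * 0.9880 * (1.8683 - 1) = 472.1851 kJ

472.1851 kJ


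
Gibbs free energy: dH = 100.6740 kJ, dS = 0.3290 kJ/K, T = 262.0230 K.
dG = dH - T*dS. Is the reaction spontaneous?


T*dS = 262.0230 * 0.3290 = 86.2056 kJ
dG = 100.6740 - 86.2056 = 14.4684 kJ (non-spontaneous)

dG = 14.4684 kJ, non-spontaneous


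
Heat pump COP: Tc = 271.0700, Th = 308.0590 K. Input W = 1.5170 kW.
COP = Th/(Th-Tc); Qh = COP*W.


COP = 308.0590 / 36.9890 = 8.3284
Qh = 8.3284 * 1.5170 = 12.6342 kW

COP = 8.3284, Qh = 12.6342 kW


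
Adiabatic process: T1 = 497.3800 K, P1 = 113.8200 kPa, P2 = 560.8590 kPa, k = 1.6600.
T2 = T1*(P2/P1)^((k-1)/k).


(k-1)/k = 0.3976
(P2/P1)^exp = 1.8853
T2 = 497.3800 * 1.8853 = 937.7204 K

937.7204 K


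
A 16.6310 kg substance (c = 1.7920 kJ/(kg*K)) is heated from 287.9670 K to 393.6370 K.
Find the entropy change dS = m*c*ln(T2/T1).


T2/T1 = 1.3670
ln(T2/T1) = 0.3126
dS = 16.6310 * 1.7920 * 0.3126 = 9.3158 kJ/K

9.3158 kJ/K


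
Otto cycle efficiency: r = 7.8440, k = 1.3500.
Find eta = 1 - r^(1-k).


r^(k-1) = 2.0563
eta = 1 - 1/2.0563 = 0.5137 = 51.3692%

51.3692%


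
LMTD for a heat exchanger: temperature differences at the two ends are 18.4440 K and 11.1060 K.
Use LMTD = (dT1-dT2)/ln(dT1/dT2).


dT1/dT2 = 1.6607
ln(dT1/dT2) = 0.5073
LMTD = 7.3380 / 0.5073 = 14.4661 K

14.4661 K


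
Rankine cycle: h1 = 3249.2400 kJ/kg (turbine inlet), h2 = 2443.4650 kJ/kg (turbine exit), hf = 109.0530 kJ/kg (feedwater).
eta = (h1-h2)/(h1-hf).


W = 805.7750 kJ/kg
Q_in = 3140.1870 kJ/kg
eta = 0.2566 = 25.6601%

eta = 25.6601%


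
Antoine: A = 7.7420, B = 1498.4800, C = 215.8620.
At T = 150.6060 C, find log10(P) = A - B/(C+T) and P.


C+T = 366.4680
B/(C+T) = 4.0890
log10(P) = 7.7420 - 4.0890 = 3.6530
P = 10^3.6530 = 4498.0148 mmHg

4498.0148 mmHg


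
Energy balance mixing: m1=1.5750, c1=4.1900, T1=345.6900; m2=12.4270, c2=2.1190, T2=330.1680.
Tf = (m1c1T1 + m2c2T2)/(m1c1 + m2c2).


num = 10975.5469
den = 32.9321
Tf = 333.2785 K

333.2785 K


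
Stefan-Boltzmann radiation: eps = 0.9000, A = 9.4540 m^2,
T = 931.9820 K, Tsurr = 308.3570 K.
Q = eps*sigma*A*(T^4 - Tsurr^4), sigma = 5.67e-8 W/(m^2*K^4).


T^4 = 7.5445e+11
Tsurr^4 = 9.0410e+09
Q = 0.9000 * 5.67e-8 * 9.4540 * 7.4541e+11 = 359613.0507 W

359613.0507 W


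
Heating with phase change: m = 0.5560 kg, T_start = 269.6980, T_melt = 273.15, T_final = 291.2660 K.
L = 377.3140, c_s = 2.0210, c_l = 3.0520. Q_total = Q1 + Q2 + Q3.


Q1 (sensible, solid) = 0.5560 * 2.0210 * 3.4520 = 3.8789 kJ
Q2 (latent) = 0.5560 * 377.3140 = 209.7866 kJ
Q3 (sensible, liquid) = 0.5560 * 3.0520 * 18.1160 = 30.7413 kJ
Q_total = 244.4068 kJ

244.4068 kJ


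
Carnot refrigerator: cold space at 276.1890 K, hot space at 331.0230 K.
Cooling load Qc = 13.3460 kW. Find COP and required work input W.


COP = 276.1890 / 54.8340 = 5.0368
W = 13.3460 / 5.0368 = 2.6497 kW

COP = 5.0368, W = 2.6497 kW


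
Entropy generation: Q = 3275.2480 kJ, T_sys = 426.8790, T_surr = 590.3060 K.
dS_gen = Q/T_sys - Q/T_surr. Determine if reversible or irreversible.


dS_sys = 3275.2480/426.8790 = 7.6725 kJ/K
dS_surr = -3275.2480/590.3060 = -5.5484 kJ/K
dS_gen = 7.6725 - 5.5484 = 2.1242 kJ/K (irreversible)

dS_gen = 2.1242 kJ/K, irreversible


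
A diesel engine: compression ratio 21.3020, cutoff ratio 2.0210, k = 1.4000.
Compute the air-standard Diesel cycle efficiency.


r^(k-1) = 3.3991
rc^k = 2.6779
eta = 0.6547 = 65.4664%

65.4664%


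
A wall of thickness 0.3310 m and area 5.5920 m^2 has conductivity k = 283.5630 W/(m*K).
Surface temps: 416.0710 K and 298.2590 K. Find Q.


dT = 117.8120 K
Q = 283.5630 * 5.5920 * 117.8120 / 0.3310 = 564388.6353 W

564388.6353 W


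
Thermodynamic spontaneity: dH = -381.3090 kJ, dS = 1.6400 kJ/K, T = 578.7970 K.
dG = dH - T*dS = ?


T*dS = 578.7970 * 1.6400 = 949.2271 kJ
dG = -381.3090 - 949.2271 = -1330.5361 kJ (spontaneous)

dG = -1330.5361 kJ, spontaneous
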